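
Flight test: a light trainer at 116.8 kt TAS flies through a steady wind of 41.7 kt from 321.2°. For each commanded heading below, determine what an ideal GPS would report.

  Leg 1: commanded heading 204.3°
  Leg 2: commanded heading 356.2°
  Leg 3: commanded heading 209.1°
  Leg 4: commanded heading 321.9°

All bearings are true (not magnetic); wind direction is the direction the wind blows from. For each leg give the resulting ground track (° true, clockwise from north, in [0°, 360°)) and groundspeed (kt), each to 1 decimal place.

Leg 1: heading 204.3°; drift -15.3° → track 189.0°, groundspeed 140.7 kt
Leg 2: heading 356.2°; drift +16.1° → track 12.3°, groundspeed 86.0 kt
Leg 3: heading 209.1°; drift -16.3° → track 192.8°, groundspeed 138.0 kt
Leg 4: heading 321.9°; drift +0.4° → track 322.3°, groundspeed 75.1 kt

Leg 1: track=189.0°, groundspeed=140.7 kt
Leg 2: track=12.3°, groundspeed=86.0 kt
Leg 3: track=192.8°, groundspeed=138.0 kt
Leg 4: track=322.3°, groundspeed=75.1 kt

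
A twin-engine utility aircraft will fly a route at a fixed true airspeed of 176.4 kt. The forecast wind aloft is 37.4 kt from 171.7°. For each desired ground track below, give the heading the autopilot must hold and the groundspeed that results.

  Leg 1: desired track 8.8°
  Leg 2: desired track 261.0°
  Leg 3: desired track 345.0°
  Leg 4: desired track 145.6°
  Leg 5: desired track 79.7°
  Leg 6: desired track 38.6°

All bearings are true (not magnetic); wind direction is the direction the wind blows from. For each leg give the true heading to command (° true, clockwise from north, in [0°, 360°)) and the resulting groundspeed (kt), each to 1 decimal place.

Leg 1: desired track 8.8°; wind correction +3.6° → command heading 12.4°, groundspeed 211.8 kt
Leg 2: desired track 261.0°; wind correction -12.2° → command heading 248.8°, groundspeed 171.9 kt
Leg 3: desired track 345.0°; wind correction -1.4° → command heading 343.6°, groundspeed 213.5 kt
Leg 4: desired track 145.6°; wind correction +5.4° → command heading 151.0°, groundspeed 142.0 kt
Leg 5: desired track 79.7°; wind correction +12.2° → command heading 91.9°, groundspeed 173.7 kt
Leg 6: desired track 38.6°; wind correction +8.9° → command heading 47.5°, groundspeed 199.8 kt

Leg 1: heading=12.4°, groundspeed=211.8 kt
Leg 2: heading=248.8°, groundspeed=171.9 kt
Leg 3: heading=343.6°, groundspeed=213.5 kt
Leg 4: heading=151.0°, groundspeed=142.0 kt
Leg 5: heading=91.9°, groundspeed=173.7 kt
Leg 6: heading=47.5°, groundspeed=199.8 kt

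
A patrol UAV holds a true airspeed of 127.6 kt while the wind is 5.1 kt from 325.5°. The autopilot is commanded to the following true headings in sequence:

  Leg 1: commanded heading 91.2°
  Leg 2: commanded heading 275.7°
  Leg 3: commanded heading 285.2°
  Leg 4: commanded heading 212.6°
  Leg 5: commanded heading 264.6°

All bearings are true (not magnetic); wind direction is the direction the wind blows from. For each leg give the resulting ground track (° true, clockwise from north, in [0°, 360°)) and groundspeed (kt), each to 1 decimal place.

Leg 1: heading 91.2°; drift +1.8° → track 93.0°, groundspeed 130.6 kt
Leg 2: heading 275.7°; drift -1.8° → track 273.9°, groundspeed 124.4 kt
Leg 3: heading 285.2°; drift -1.5° → track 283.7°, groundspeed 123.8 kt
Leg 4: heading 212.6°; drift -2.1° → track 210.5°, groundspeed 129.7 kt
Leg 5: heading 264.6°; drift -2.0° → track 262.6°, groundspeed 125.2 kt

Leg 1: track=93.0°, groundspeed=130.6 kt
Leg 2: track=273.9°, groundspeed=124.4 kt
Leg 3: track=283.7°, groundspeed=123.8 kt
Leg 4: track=210.5°, groundspeed=129.7 kt
Leg 5: track=262.6°, groundspeed=125.2 kt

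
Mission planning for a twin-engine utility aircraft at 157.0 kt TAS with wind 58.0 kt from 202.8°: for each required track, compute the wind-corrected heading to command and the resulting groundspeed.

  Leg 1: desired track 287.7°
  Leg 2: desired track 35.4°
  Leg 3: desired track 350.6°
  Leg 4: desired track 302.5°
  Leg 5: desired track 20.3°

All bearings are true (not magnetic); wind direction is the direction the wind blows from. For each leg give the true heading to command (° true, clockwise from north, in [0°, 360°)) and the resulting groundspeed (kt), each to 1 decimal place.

Leg 1: heading=266.1°, groundspeed=140.8 kt
Leg 2: heading=40.0°, groundspeed=213.1 kt
Leg 3: heading=339.2°, groundspeed=203.0 kt
Leg 4: heading=281.1°, groundspeed=156.0 kt
Leg 5: heading=19.4°, groundspeed=214.9 kt

Leg 1: desired track 287.7°; wind correction -21.6° → command heading 266.1°, groundspeed 140.8 kt
Leg 2: desired track 35.4°; wind correction +4.6° → command heading 40.0°, groundspeed 213.1 kt
Leg 3: desired track 350.6°; wind correction -11.4° → command heading 339.2°, groundspeed 203.0 kt
Leg 4: desired track 302.5°; wind correction -21.4° → command heading 281.1°, groundspeed 156.0 kt
Leg 5: desired track 20.3°; wind correction -0.9° → command heading 19.4°, groundspeed 214.9 kt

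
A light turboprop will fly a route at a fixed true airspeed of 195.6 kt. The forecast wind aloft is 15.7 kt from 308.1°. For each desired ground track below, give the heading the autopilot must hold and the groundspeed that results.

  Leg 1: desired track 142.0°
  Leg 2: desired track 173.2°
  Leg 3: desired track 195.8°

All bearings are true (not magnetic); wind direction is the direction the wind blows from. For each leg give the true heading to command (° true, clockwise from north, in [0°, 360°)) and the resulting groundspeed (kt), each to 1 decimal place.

Leg 1: heading=143.1°, groundspeed=210.8 kt
Leg 2: heading=176.5°, groundspeed=206.4 kt
Leg 3: heading=200.1°, groundspeed=201.0 kt

Leg 1: desired track 142.0°; wind correction +1.1° → command heading 143.1°, groundspeed 210.8 kt
Leg 2: desired track 173.2°; wind correction +3.3° → command heading 176.5°, groundspeed 206.4 kt
Leg 3: desired track 195.8°; wind correction +4.3° → command heading 200.1°, groundspeed 201.0 kt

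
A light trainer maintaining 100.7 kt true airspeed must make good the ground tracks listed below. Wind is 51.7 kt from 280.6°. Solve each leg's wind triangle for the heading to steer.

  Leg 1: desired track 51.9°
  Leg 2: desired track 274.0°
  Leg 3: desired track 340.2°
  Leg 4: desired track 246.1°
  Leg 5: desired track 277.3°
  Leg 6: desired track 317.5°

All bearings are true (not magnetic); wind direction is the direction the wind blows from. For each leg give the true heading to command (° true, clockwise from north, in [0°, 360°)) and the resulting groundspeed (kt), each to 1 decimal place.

Leg 1: desired track 51.9°; wind correction -22.7° → command heading 29.2°, groundspeed 127.0 kt
Leg 2: desired track 274.0°; wind correction +3.4° → command heading 277.4°, groundspeed 49.2 kt
Leg 3: desired track 340.2°; wind correction -26.3° → command heading 313.9°, groundspeed 64.1 kt
Leg 4: desired track 246.1°; wind correction +16.9° → command heading 263.0°, groundspeed 53.7 kt
Leg 5: desired track 277.3°; wind correction +1.7° → command heading 279.0°, groundspeed 49.0 kt
Leg 6: desired track 317.5°; wind correction -18.0° → command heading 299.5°, groundspeed 54.5 kt

Leg 1: heading=29.2°, groundspeed=127.0 kt
Leg 2: heading=277.4°, groundspeed=49.2 kt
Leg 3: heading=313.9°, groundspeed=64.1 kt
Leg 4: heading=263.0°, groundspeed=53.7 kt
Leg 5: heading=279.0°, groundspeed=49.0 kt
Leg 6: heading=299.5°, groundspeed=54.5 kt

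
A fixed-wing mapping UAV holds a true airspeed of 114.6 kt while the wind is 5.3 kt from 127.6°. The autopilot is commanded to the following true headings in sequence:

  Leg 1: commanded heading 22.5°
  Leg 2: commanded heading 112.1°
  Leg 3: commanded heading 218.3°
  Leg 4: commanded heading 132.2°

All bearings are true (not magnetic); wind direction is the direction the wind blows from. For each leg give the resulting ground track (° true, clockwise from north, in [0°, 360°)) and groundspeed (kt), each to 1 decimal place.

Leg 1: heading 22.5°; drift -2.5° → track 20.0°, groundspeed 116.1 kt
Leg 2: heading 112.1°; drift -0.7° → track 111.4°, groundspeed 109.5 kt
Leg 3: heading 218.3°; drift +2.6° → track 220.9°, groundspeed 114.8 kt
Leg 4: heading 132.2°; drift +0.2° → track 132.4°, groundspeed 109.3 kt

Leg 1: track=20.0°, groundspeed=116.1 kt
Leg 2: track=111.4°, groundspeed=109.5 kt
Leg 3: track=220.9°, groundspeed=114.8 kt
Leg 4: track=132.4°, groundspeed=109.3 kt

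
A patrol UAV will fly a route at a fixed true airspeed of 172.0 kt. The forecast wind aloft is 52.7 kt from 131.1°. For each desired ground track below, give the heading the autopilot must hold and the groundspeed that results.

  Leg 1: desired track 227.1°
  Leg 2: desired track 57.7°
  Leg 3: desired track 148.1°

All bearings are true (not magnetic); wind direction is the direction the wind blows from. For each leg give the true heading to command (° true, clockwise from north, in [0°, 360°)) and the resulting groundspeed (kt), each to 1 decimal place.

Leg 1: desired track 227.1°; wind correction -17.7° → command heading 209.4°, groundspeed 169.3 kt
Leg 2: desired track 57.7°; wind correction +17.1° → command heading 74.8°, groundspeed 149.4 kt
Leg 3: desired track 148.1°; wind correction -5.1° → command heading 143.0°, groundspeed 120.9 kt

Leg 1: heading=209.4°, groundspeed=169.3 kt
Leg 2: heading=74.8°, groundspeed=149.4 kt
Leg 3: heading=143.0°, groundspeed=120.9 kt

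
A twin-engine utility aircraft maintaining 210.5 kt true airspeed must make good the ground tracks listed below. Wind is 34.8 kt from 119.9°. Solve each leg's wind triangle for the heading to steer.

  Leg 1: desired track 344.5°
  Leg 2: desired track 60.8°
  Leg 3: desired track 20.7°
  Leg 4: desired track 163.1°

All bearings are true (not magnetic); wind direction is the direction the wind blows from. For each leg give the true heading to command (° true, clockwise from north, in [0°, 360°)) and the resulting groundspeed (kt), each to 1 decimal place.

Leg 1: desired track 344.5°; wind correction +6.7° → command heading 351.2°, groundspeed 233.9 kt
Leg 2: desired track 60.8°; wind correction +8.2° → command heading 69.0°, groundspeed 190.5 kt
Leg 3: desired track 20.7°; wind correction +9.4° → command heading 30.1°, groundspeed 213.2 kt
Leg 4: desired track 163.1°; wind correction -6.5° → command heading 156.6°, groundspeed 183.8 kt

Leg 1: heading=351.2°, groundspeed=233.9 kt
Leg 2: heading=69.0°, groundspeed=190.5 kt
Leg 3: heading=30.1°, groundspeed=213.2 kt
Leg 4: heading=156.6°, groundspeed=183.8 kt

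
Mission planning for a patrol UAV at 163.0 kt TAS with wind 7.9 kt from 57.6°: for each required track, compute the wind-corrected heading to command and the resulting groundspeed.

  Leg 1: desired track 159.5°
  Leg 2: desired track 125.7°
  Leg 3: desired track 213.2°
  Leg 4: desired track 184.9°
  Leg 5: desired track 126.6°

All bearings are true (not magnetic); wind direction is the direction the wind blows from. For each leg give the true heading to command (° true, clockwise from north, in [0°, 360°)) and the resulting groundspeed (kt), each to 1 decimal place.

Leg 1: heading=156.8°, groundspeed=164.4 kt
Leg 2: heading=123.1°, groundspeed=159.9 kt
Leg 3: heading=212.1°, groundspeed=170.2 kt
Leg 4: heading=182.7°, groundspeed=167.7 kt
Leg 5: heading=124.0°, groundspeed=160.0 kt

Leg 1: desired track 159.5°; wind correction -2.7° → command heading 156.8°, groundspeed 164.4 kt
Leg 2: desired track 125.7°; wind correction -2.6° → command heading 123.1°, groundspeed 159.9 kt
Leg 3: desired track 213.2°; wind correction -1.1° → command heading 212.1°, groundspeed 170.2 kt
Leg 4: desired track 184.9°; wind correction -2.2° → command heading 182.7°, groundspeed 167.7 kt
Leg 5: desired track 126.6°; wind correction -2.6° → command heading 124.0°, groundspeed 160.0 kt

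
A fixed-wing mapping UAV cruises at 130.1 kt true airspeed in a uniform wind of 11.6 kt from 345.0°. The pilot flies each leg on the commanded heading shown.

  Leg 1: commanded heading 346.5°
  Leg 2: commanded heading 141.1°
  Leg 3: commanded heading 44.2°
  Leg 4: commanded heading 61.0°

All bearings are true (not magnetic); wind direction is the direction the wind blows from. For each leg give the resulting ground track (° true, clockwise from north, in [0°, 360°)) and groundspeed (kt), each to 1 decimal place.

Leg 1: track=346.6°, groundspeed=118.5 kt
Leg 2: track=143.0°, groundspeed=140.8 kt
Leg 3: track=48.8°, groundspeed=124.6 kt
Leg 4: track=66.1°, groundspeed=127.8 kt

Leg 1: heading 346.5°; drift +0.1° → track 346.6°, groundspeed 118.5 kt
Leg 2: heading 141.1°; drift +1.9° → track 143.0°, groundspeed 140.8 kt
Leg 3: heading 44.2°; drift +4.6° → track 48.8°, groundspeed 124.6 kt
Leg 4: heading 61.0°; drift +5.1° → track 66.1°, groundspeed 127.8 kt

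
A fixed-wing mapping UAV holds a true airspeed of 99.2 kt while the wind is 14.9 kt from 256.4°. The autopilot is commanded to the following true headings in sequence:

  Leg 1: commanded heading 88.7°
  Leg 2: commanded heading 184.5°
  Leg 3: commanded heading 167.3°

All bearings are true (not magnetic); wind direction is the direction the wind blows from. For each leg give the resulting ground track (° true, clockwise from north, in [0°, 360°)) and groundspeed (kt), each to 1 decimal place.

Leg 1: heading 88.7°; drift -1.6° → track 87.1°, groundspeed 113.8 kt
Leg 2: heading 184.5°; drift -8.5° → track 176.0°, groundspeed 95.6 kt
Leg 3: heading 167.3°; drift -8.6° → track 158.7°, groundspeed 100.1 kt

Leg 1: track=87.1°, groundspeed=113.8 kt
Leg 2: track=176.0°, groundspeed=95.6 kt
Leg 3: track=158.7°, groundspeed=100.1 kt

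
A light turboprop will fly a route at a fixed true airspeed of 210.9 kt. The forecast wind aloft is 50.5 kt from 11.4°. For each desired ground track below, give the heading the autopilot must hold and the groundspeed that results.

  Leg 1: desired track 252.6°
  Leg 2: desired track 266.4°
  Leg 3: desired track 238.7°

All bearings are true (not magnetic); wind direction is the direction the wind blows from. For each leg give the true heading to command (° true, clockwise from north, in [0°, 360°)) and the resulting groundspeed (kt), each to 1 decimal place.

Leg 1: desired track 252.6°; wind correction +12.1° → command heading 264.7°, groundspeed 230.5 kt
Leg 2: desired track 266.4°; wind correction +13.4° → command heading 279.8°, groundspeed 218.3 kt
Leg 3: desired track 238.7°; wind correction +10.1° → command heading 248.8°, groundspeed 241.9 kt

Leg 1: heading=264.7°, groundspeed=230.5 kt
Leg 2: heading=279.8°, groundspeed=218.3 kt
Leg 3: heading=248.8°, groundspeed=241.9 kt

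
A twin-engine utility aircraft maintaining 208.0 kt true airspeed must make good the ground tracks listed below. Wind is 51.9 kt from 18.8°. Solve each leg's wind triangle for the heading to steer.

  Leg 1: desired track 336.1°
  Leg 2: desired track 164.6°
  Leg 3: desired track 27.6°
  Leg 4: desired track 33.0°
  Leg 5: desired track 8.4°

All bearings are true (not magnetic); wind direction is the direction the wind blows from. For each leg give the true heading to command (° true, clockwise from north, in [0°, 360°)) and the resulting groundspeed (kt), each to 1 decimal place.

Leg 1: desired track 336.1°; wind correction +9.7° → command heading 345.8°, groundspeed 166.9 kt
Leg 2: desired track 164.6°; wind correction -8.1° → command heading 156.5°, groundspeed 248.9 kt
Leg 3: desired track 27.6°; wind correction -2.2° → command heading 25.4°, groundspeed 156.6 kt
Leg 4: desired track 33.0°; wind correction -3.5° → command heading 29.5°, groundspeed 157.3 kt
Leg 5: desired track 8.4°; wind correction +2.6° → command heading 11.0°, groundspeed 156.7 kt

Leg 1: heading=345.8°, groundspeed=166.9 kt
Leg 2: heading=156.5°, groundspeed=248.9 kt
Leg 3: heading=25.4°, groundspeed=156.6 kt
Leg 4: heading=29.5°, groundspeed=157.3 kt
Leg 5: heading=11.0°, groundspeed=156.7 kt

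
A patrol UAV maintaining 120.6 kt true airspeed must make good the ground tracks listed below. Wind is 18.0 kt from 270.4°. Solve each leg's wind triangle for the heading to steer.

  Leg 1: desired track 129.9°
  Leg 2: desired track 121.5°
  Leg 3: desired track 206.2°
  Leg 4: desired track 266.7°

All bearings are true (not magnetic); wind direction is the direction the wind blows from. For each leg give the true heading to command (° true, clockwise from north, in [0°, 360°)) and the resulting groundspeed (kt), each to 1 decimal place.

Leg 1: heading=135.3°, groundspeed=133.9 kt
Leg 2: heading=125.9°, groundspeed=135.7 kt
Leg 3: heading=213.9°, groundspeed=111.7 kt
Leg 4: heading=267.3°, groundspeed=102.6 kt

Leg 1: desired track 129.9°; wind correction +5.4° → command heading 135.3°, groundspeed 133.9 kt
Leg 2: desired track 121.5°; wind correction +4.4° → command heading 125.9°, groundspeed 135.7 kt
Leg 3: desired track 206.2°; wind correction +7.7° → command heading 213.9°, groundspeed 111.7 kt
Leg 4: desired track 266.7°; wind correction +0.6° → command heading 267.3°, groundspeed 102.6 kt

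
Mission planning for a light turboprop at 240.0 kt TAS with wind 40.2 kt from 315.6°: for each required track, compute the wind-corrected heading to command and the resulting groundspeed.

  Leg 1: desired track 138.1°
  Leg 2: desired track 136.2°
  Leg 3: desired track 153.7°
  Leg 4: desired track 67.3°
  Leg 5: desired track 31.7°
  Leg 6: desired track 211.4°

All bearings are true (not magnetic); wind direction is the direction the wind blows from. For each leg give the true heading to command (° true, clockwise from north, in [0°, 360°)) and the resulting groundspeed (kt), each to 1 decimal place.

Leg 1: heading=138.5°, groundspeed=280.2 kt
Leg 2: heading=136.3°, groundspeed=280.2 kt
Leg 3: heading=156.7°, groundspeed=277.9 kt
Leg 4: heading=58.3°, groundspeed=251.9 kt
Leg 5: heading=22.3°, groundspeed=227.1 kt
Leg 6: heading=220.7°, groundspeed=246.7 kt

Leg 1: desired track 138.1°; wind correction +0.4° → command heading 138.5°, groundspeed 280.2 kt
Leg 2: desired track 136.2°; wind correction +0.1° → command heading 136.3°, groundspeed 280.2 kt
Leg 3: desired track 153.7°; wind correction +3.0° → command heading 156.7°, groundspeed 277.9 kt
Leg 4: desired track 67.3°; wind correction -9.0° → command heading 58.3°, groundspeed 251.9 kt
Leg 5: desired track 31.7°; wind correction -9.4° → command heading 22.3°, groundspeed 227.1 kt
Leg 6: desired track 211.4°; wind correction +9.3° → command heading 220.7°, groundspeed 246.7 kt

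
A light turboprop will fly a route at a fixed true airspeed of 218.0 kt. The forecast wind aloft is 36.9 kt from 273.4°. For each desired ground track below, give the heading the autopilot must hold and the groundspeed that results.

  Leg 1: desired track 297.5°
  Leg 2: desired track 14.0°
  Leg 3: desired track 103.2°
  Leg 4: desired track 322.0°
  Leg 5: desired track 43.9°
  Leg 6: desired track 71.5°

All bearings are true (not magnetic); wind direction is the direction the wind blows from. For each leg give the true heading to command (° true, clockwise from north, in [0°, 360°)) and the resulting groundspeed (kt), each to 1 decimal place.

Leg 1: desired track 297.5°; wind correction -4.0° → command heading 293.5°, groundspeed 183.8 kt
Leg 2: desired track 14.0°; wind correction -9.6° → command heading 4.4°, groundspeed 221.7 kt
Leg 3: desired track 103.2°; wind correction +1.7° → command heading 104.9°, groundspeed 254.3 kt
Leg 4: desired track 322.0°; wind correction -7.3° → command heading 314.7°, groundspeed 191.8 kt
Leg 5: desired track 43.9°; wind correction -7.4° → command heading 36.5°, groundspeed 240.2 kt
Leg 6: desired track 71.5°; wind correction -3.6° → command heading 67.9°, groundspeed 251.8 kt

Leg 1: heading=293.5°, groundspeed=183.8 kt
Leg 2: heading=4.4°, groundspeed=221.7 kt
Leg 3: heading=104.9°, groundspeed=254.3 kt
Leg 4: heading=314.7°, groundspeed=191.8 kt
Leg 5: heading=36.5°, groundspeed=240.2 kt
Leg 6: heading=67.9°, groundspeed=251.8 kt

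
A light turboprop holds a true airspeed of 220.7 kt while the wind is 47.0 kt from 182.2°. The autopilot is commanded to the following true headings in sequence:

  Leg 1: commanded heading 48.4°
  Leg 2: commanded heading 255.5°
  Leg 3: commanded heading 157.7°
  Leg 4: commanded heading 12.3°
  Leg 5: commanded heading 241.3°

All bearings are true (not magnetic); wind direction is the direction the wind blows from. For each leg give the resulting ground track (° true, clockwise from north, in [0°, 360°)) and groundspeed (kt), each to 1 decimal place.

Leg 1: heading 48.4°; drift -7.6° → track 40.8°, groundspeed 255.5 kt
Leg 2: heading 255.5°; drift +12.3° → track 267.8°, groundspeed 212.0 kt
Leg 3: heading 157.7°; drift -6.3° → track 151.4°, groundspeed 179.0 kt
Leg 4: heading 12.3°; drift -1.8° → track 10.5°, groundspeed 267.1 kt
Leg 5: heading 241.3°; drift +11.6° → track 252.9°, groundspeed 200.7 kt

Leg 1: track=40.8°, groundspeed=255.5 kt
Leg 2: track=267.8°, groundspeed=212.0 kt
Leg 3: track=151.4°, groundspeed=179.0 kt
Leg 4: track=10.5°, groundspeed=267.1 kt
Leg 5: track=252.9°, groundspeed=200.7 kt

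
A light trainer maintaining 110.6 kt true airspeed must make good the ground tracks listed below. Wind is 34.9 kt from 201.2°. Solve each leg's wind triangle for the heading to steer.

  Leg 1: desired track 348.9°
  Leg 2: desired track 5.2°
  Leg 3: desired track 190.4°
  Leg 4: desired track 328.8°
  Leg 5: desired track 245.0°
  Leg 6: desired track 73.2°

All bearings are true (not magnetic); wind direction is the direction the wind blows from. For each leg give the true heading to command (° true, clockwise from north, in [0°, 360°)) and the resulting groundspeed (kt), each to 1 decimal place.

Leg 1: heading=339.2°, groundspeed=138.5 kt
Leg 2: heading=0.2°, groundspeed=143.7 kt
Leg 3: heading=193.8°, groundspeed=76.1 kt
Leg 4: heading=314.3°, groundspeed=128.4 kt
Leg 5: heading=232.4°, groundspeed=82.7 kt
Leg 6: heading=87.6°, groundspeed=128.6 kt

Leg 1: desired track 348.9°; wind correction -9.7° → command heading 339.2°, groundspeed 138.5 kt
Leg 2: desired track 5.2°; wind correction -5.0° → command heading 0.2°, groundspeed 143.7 kt
Leg 3: desired track 190.4°; wind correction +3.4° → command heading 193.8°, groundspeed 76.1 kt
Leg 4: desired track 328.8°; wind correction -14.5° → command heading 314.3°, groundspeed 128.4 kt
Leg 5: desired track 245.0°; wind correction -12.6° → command heading 232.4°, groundspeed 82.7 kt
Leg 6: desired track 73.2°; wind correction +14.4° → command heading 87.6°, groundspeed 128.6 kt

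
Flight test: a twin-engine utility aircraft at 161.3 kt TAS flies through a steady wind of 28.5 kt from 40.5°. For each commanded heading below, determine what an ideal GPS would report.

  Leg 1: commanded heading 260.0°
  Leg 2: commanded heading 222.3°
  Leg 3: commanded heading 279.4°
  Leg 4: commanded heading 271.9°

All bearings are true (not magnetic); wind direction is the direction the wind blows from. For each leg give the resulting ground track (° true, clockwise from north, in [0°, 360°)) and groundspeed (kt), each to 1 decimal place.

Leg 1: heading 260.0°; drift -5.6° → track 254.4°, groundspeed 184.2 kt
Leg 2: heading 222.3°; drift -0.3° → track 222.0°, groundspeed 189.8 kt
Leg 3: heading 279.4°; drift -7.9° → track 271.5°, groundspeed 177.7 kt
Leg 4: heading 271.9°; drift -7.1° → track 264.8°, groundspeed 180.5 kt

Leg 1: track=254.4°, groundspeed=184.2 kt
Leg 2: track=222.0°, groundspeed=189.8 kt
Leg 3: track=271.5°, groundspeed=177.7 kt
Leg 4: track=264.8°, groundspeed=180.5 kt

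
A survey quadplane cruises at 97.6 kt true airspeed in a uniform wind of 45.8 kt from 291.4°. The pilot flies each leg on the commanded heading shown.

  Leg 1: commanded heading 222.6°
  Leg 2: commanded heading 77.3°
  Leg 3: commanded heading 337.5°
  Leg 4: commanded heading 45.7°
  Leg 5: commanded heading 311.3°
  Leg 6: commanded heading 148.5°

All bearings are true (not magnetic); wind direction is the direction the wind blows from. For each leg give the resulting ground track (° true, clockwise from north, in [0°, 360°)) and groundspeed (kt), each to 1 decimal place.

Leg 1: track=194.8°, groundspeed=91.6 kt
Leg 2: track=88.0°, groundspeed=137.9 kt
Leg 3: track=4.1°, groundspeed=73.6 kt
Leg 4: track=65.4°, groundspeed=123.7 kt
Leg 5: track=327.3°, groundspeed=56.7 kt
Leg 6: track=136.9°, groundspeed=136.9 kt

Leg 1: heading 222.6°; drift -27.8° → track 194.8°, groundspeed 91.6 kt
Leg 2: heading 77.3°; drift +10.7° → track 88.0°, groundspeed 137.9 kt
Leg 3: heading 337.5°; drift +26.6° → track 4.1°, groundspeed 73.6 kt
Leg 4: heading 45.7°; drift +19.7° → track 65.4°, groundspeed 123.7 kt
Leg 5: heading 311.3°; drift +16.0° → track 327.3°, groundspeed 56.7 kt
Leg 6: heading 148.5°; drift -11.6° → track 136.9°, groundspeed 136.9 kt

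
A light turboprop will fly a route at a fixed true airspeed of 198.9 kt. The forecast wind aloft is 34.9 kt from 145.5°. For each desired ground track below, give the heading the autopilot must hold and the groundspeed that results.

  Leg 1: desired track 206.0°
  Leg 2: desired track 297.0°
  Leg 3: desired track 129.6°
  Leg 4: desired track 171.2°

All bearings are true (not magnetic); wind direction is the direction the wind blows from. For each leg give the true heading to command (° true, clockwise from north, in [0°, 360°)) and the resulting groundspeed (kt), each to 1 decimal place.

Leg 1: heading=197.2°, groundspeed=179.4 kt
Leg 2: heading=292.2°, groundspeed=228.9 kt
Leg 3: heading=132.4°, groundspeed=165.1 kt
Leg 4: heading=166.8°, groundspeed=166.9 kt

Leg 1: desired track 206.0°; wind correction -8.8° → command heading 197.2°, groundspeed 179.4 kt
Leg 2: desired track 297.0°; wind correction -4.8° → command heading 292.2°, groundspeed 228.9 kt
Leg 3: desired track 129.6°; wind correction +2.8° → command heading 132.4°, groundspeed 165.1 kt
Leg 4: desired track 171.2°; wind correction -4.4° → command heading 166.8°, groundspeed 166.9 kt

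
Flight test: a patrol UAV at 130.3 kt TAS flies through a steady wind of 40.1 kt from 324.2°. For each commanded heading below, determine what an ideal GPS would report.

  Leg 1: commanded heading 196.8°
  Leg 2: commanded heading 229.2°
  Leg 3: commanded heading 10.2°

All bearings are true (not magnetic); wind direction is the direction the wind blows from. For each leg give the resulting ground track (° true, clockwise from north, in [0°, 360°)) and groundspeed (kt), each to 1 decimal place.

Leg 1: track=185.2°, groundspeed=157.9 kt
Leg 2: track=212.6°, groundspeed=139.6 kt
Leg 3: track=25.9°, groundspeed=106.4 kt

Leg 1: heading 196.8°; drift -11.6° → track 185.2°, groundspeed 157.9 kt
Leg 2: heading 229.2°; drift -16.6° → track 212.6°, groundspeed 139.6 kt
Leg 3: heading 10.2°; drift +15.7° → track 25.9°, groundspeed 106.4 kt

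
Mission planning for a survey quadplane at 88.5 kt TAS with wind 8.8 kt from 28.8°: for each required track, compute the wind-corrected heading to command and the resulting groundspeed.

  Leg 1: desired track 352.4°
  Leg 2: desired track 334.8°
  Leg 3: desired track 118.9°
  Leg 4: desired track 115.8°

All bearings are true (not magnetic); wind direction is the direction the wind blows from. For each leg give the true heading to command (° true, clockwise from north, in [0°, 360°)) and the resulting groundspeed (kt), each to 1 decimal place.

Leg 1: heading=355.8°, groundspeed=81.3 kt
Leg 2: heading=339.4°, groundspeed=83.0 kt
Leg 3: heading=113.2°, groundspeed=88.1 kt
Leg 4: heading=110.1°, groundspeed=87.6 kt

Leg 1: desired track 352.4°; wind correction +3.4° → command heading 355.8°, groundspeed 81.3 kt
Leg 2: desired track 334.8°; wind correction +4.6° → command heading 339.4°, groundspeed 83.0 kt
Leg 3: desired track 118.9°; wind correction -5.7° → command heading 113.2°, groundspeed 88.1 kt
Leg 4: desired track 115.8°; wind correction -5.7° → command heading 110.1°, groundspeed 87.6 kt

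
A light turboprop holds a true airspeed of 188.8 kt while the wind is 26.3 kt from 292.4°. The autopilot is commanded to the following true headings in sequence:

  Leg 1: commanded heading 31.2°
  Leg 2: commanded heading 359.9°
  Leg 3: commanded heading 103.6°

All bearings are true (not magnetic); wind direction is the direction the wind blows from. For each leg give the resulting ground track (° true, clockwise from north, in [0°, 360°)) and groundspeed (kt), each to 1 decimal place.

Leg 1: heading 31.2°; drift +7.7° → track 38.9°, groundspeed 194.6 kt
Leg 2: heading 359.9°; drift +7.7° → track 7.6°, groundspeed 180.4 kt
Leg 3: heading 103.6°; drift +1.1° → track 104.7°, groundspeed 214.8 kt

Leg 1: track=38.9°, groundspeed=194.6 kt
Leg 2: track=7.6°, groundspeed=180.4 kt
Leg 3: track=104.7°, groundspeed=214.8 kt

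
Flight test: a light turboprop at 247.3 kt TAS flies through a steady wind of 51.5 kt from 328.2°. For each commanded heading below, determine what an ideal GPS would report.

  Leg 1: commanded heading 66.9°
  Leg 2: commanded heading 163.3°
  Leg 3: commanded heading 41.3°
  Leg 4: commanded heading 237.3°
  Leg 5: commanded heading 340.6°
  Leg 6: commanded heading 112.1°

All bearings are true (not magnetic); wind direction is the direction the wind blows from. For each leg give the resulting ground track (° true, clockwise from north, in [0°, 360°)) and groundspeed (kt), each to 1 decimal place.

Leg 1: heading 66.9°; drift +11.3° → track 78.2°, groundspeed 260.1 kt
Leg 2: heading 163.3°; drift -2.6° → track 160.7°, groundspeed 297.3 kt
Leg 3: heading 41.3°; drift +12.0° → track 53.3°, groundspeed 237.5 kt
Leg 4: heading 237.3°; drift -11.7° → track 225.6°, groundspeed 253.4 kt
Leg 5: heading 340.6°; drift +3.2° → track 343.8°, groundspeed 197.3 kt
Leg 6: heading 112.1°; drift +6.0° → track 118.1°, groundspeed 290.5 kt

Leg 1: track=78.2°, groundspeed=260.1 kt
Leg 2: track=160.7°, groundspeed=297.3 kt
Leg 3: track=53.3°, groundspeed=237.5 kt
Leg 4: track=225.6°, groundspeed=253.4 kt
Leg 5: track=343.8°, groundspeed=197.3 kt
Leg 6: track=118.1°, groundspeed=290.5 kt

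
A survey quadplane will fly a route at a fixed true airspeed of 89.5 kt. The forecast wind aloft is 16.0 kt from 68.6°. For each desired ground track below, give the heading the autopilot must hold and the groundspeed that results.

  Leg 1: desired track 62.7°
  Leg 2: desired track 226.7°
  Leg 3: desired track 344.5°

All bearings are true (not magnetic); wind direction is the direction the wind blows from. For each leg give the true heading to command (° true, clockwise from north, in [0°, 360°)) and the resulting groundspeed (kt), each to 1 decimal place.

Leg 1: desired track 62.7°; wind correction +1.1° → command heading 63.8°, groundspeed 73.6 kt
Leg 2: desired track 226.7°; wind correction -3.8° → command heading 222.9°, groundspeed 104.1 kt
Leg 3: desired track 344.5°; wind correction +10.2° → command heading 354.7°, groundspeed 86.4 kt

Leg 1: heading=63.8°, groundspeed=73.6 kt
Leg 2: heading=222.9°, groundspeed=104.1 kt
Leg 3: heading=354.7°, groundspeed=86.4 kt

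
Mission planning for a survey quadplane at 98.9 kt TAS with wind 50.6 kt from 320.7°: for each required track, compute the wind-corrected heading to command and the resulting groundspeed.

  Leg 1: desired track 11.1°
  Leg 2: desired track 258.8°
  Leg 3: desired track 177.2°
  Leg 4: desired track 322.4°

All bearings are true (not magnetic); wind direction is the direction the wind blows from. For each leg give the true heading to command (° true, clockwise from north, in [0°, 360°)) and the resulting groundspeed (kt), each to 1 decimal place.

Leg 1: desired track 11.1°; wind correction -23.2° → command heading 347.9°, groundspeed 58.6 kt
Leg 2: desired track 258.8°; wind correction +26.8° → command heading 285.6°, groundspeed 64.4 kt
Leg 3: desired track 177.2°; wind correction +17.7° → command heading 194.9°, groundspeed 134.9 kt
Leg 4: desired track 322.4°; wind correction -0.9° → command heading 321.5°, groundspeed 48.3 kt

Leg 1: heading=347.9°, groundspeed=58.6 kt
Leg 2: heading=285.6°, groundspeed=64.4 kt
Leg 3: heading=194.9°, groundspeed=134.9 kt
Leg 4: heading=321.5°, groundspeed=48.3 kt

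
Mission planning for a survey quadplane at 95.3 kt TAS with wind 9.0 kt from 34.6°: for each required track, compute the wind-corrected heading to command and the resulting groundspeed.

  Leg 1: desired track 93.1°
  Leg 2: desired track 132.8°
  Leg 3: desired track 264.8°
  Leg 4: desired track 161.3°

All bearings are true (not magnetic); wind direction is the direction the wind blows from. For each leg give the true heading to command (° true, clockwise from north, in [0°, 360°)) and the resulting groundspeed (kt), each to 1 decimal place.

Leg 1: desired track 93.1°; wind correction -4.6° → command heading 88.5°, groundspeed 90.3 kt
Leg 2: desired track 132.8°; wind correction -5.4° → command heading 127.4°, groundspeed 96.2 kt
Leg 3: desired track 264.8°; wind correction +4.2° → command heading 269.0°, groundspeed 100.8 kt
Leg 4: desired track 161.3°; wind correction -4.3° → command heading 157.0°, groundspeed 100.4 kt

Leg 1: heading=88.5°, groundspeed=90.3 kt
Leg 2: heading=127.4°, groundspeed=96.2 kt
Leg 3: heading=269.0°, groundspeed=100.8 kt
Leg 4: heading=157.0°, groundspeed=100.4 kt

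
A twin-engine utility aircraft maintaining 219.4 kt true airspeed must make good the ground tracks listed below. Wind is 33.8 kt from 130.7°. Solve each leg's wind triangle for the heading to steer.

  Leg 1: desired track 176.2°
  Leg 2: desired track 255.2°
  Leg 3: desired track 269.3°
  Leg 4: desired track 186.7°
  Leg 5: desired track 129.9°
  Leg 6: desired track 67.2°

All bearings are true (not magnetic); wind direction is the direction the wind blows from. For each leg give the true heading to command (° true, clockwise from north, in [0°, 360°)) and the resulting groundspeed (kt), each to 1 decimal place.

Leg 1: desired track 176.2°; wind correction -6.3° → command heading 169.9°, groundspeed 194.4 kt
Leg 2: desired track 255.2°; wind correction -7.3° → command heading 247.9°, groundspeed 236.8 kt
Leg 3: desired track 269.3°; wind correction -5.8° → command heading 263.5°, groundspeed 243.6 kt
Leg 4: desired track 186.7°; wind correction -7.3° → command heading 179.4°, groundspeed 198.7 kt
Leg 5: desired track 129.9°; wind correction +0.1° → command heading 130.0°, groundspeed 185.6 kt
Leg 6: desired track 67.2°; wind correction +7.9° → command heading 75.1°, groundspeed 202.2 kt

Leg 1: heading=169.9°, groundspeed=194.4 kt
Leg 2: heading=247.9°, groundspeed=236.8 kt
Leg 3: heading=263.5°, groundspeed=243.6 kt
Leg 4: heading=179.4°, groundspeed=198.7 kt
Leg 5: heading=130.0°, groundspeed=185.6 kt
Leg 6: heading=75.1°, groundspeed=202.2 kt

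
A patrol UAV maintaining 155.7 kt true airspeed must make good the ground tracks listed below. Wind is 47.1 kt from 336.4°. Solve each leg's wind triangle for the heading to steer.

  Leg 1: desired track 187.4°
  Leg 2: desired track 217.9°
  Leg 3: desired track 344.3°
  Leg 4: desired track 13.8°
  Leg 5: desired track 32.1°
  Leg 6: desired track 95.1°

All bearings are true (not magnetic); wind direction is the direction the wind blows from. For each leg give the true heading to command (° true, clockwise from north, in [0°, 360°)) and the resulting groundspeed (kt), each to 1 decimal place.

Leg 1: desired track 187.4°; wind correction +9.0° → command heading 196.4°, groundspeed 194.2 kt
Leg 2: desired track 217.9°; wind correction +15.4° → command heading 233.3°, groundspeed 172.6 kt
Leg 3: desired track 344.3°; wind correction -2.4° → command heading 341.9°, groundspeed 108.9 kt
Leg 4: desired track 13.8°; wind correction -10.6° → command heading 3.2°, groundspeed 115.6 kt
Leg 5: desired track 32.1°; wind correction -14.5° → command heading 17.6°, groundspeed 124.2 kt
Leg 6: desired track 95.1°; wind correction -15.4° → command heading 79.7°, groundspeed 172.7 kt

Leg 1: heading=196.4°, groundspeed=194.2 kt
Leg 2: heading=233.3°, groundspeed=172.6 kt
Leg 3: heading=341.9°, groundspeed=108.9 kt
Leg 4: heading=3.2°, groundspeed=115.6 kt
Leg 5: heading=17.6°, groundspeed=124.2 kt
Leg 6: heading=79.7°, groundspeed=172.7 kt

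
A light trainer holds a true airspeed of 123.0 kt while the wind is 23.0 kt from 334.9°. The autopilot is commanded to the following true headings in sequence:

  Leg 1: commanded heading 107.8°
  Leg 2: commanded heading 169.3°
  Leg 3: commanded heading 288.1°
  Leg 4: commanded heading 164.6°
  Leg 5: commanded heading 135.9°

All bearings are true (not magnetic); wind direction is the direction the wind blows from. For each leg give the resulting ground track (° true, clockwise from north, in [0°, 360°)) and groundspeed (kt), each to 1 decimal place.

Leg 1: heading 107.8°; drift +6.9° → track 114.7°, groundspeed 139.7 kt
Leg 2: heading 169.3°; drift -2.3° → track 167.0°, groundspeed 145.4 kt
Leg 3: heading 288.1°; drift -8.9° → track 279.2°, groundspeed 108.6 kt
Leg 4: heading 164.6°; drift -1.5° → track 163.1°, groundspeed 145.7 kt
Leg 5: heading 135.9°; drift +3.0° → track 138.9°, groundspeed 144.9 kt

Leg 1: track=114.7°, groundspeed=139.7 kt
Leg 2: track=167.0°, groundspeed=145.4 kt
Leg 3: track=279.2°, groundspeed=108.6 kt
Leg 4: track=163.1°, groundspeed=145.7 kt
Leg 5: track=138.9°, groundspeed=144.9 kt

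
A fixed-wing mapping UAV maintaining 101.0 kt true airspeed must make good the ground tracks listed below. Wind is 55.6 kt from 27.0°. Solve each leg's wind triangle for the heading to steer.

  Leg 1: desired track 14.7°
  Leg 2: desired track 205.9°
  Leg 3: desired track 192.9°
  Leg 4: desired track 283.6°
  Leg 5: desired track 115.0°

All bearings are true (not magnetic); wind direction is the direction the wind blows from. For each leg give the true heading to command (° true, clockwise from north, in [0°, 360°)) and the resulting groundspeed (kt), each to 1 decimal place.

Leg 1: heading=21.4°, groundspeed=46.0 kt
Leg 2: heading=205.3°, groundspeed=156.6 kt
Leg 3: heading=185.2°, groundspeed=154.0 kt
Leg 4: heading=316.0°, groundspeed=98.2 kt
Leg 5: heading=81.6°, groundspeed=82.4 kt

Leg 1: desired track 14.7°; wind correction +6.7° → command heading 21.4°, groundspeed 46.0 kt
Leg 2: desired track 205.9°; wind correction -0.6° → command heading 205.3°, groundspeed 156.6 kt
Leg 3: desired track 192.9°; wind correction -7.7° → command heading 185.2°, groundspeed 154.0 kt
Leg 4: desired track 283.6°; wind correction +32.4° → command heading 316.0°, groundspeed 98.2 kt
Leg 5: desired track 115.0°; wind correction -33.4° → command heading 81.6°, groundspeed 82.4 kt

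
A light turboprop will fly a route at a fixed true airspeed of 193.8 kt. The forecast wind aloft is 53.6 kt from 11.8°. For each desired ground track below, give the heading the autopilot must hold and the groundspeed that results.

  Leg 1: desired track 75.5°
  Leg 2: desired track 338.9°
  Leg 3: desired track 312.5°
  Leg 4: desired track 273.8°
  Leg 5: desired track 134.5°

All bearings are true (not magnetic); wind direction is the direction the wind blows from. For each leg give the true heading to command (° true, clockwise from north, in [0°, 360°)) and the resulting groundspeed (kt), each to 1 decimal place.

Leg 1: heading=61.1°, groundspeed=164.0 kt
Leg 2: heading=347.5°, groundspeed=146.6 kt
Leg 3: heading=326.3°, groundspeed=160.9 kt
Leg 4: heading=289.7°, groundspeed=193.8 kt
Leg 5: heading=121.0°, groundspeed=217.4 kt

Leg 1: desired track 75.5°; wind correction -14.4° → command heading 61.1°, groundspeed 164.0 kt
Leg 2: desired track 338.9°; wind correction +8.6° → command heading 347.5°, groundspeed 146.6 kt
Leg 3: desired track 312.5°; wind correction +13.8° → command heading 326.3°, groundspeed 160.9 kt
Leg 4: desired track 273.8°; wind correction +15.9° → command heading 289.7°, groundspeed 193.8 kt
Leg 5: desired track 134.5°; wind correction -13.5° → command heading 121.0°, groundspeed 217.4 kt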